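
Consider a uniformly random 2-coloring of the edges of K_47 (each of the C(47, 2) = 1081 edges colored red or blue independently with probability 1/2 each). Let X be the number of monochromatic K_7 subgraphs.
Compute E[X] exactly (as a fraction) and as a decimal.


Let X = Σ_S X_S over the C(47, 7) = 62891499 subsets S of size 7, where X_S = 1 if the K_7 on S is monochromatic.
For a fixed S, the K_7 on S has C(7, 2) = 21 edges. P[all 21 edges red] = (1/2)^21, and likewise for blue, so P[monochromatic] = 2·(1/2)^21 = 2^{1 − 21} = 1/1048576.
By linearity: E[X] = C(47, 7) · 2^{1 − 21} = 62891499 · 1/1048576 = 62891499/1048576.
Numerically: E[X] ≈ 59.978.

E[X] = C(47,7)·2^(1−C(7,2)) = 62891499/1048576 ≈ 59.978.


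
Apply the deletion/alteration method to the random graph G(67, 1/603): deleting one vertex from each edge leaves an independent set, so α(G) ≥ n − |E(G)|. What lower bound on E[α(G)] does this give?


E[|E(G)|] = C(67, 2)·p = 2211 · (1/603) = 11/3.
E[α(G)] ≥ n − E[|E(G)|] = 67 − 11/3 = 190/3.
Numerically: ≈ 63.333.
(This is only a lower bound; the true E[α(G)] may be larger.)

E[α(G)] ≥ 190/3 ≈ 63.333.


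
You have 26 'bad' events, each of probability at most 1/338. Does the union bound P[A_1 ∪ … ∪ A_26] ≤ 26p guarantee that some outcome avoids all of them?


Union bound: P[∪_{i=1}^{26} A_i] ≤ Σ_i P[A_i] ≤ 26·p = 26·(1/338) = 1/13.
Numerically: 1/13 ≈ 0.076923.
Is 1/13 < 1? YES.
Since P[∪ A_i] ≤ 1/13 < 1, the complement has P[∩ A_i^c] ≥ 1 − 1/13 = 12/13 > 0, so some outcome avoids every A_i.

26·p = 1/13 ≈ 0.076923; existence CERTIFIED by the union bound.


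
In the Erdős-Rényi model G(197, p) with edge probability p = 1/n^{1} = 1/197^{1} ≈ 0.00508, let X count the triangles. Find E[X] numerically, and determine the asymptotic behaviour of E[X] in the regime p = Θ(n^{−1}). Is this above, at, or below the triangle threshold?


Number of potential triangles: C(197, 3) = 1254890.
Each occurs with probability p³ ≈ (0.00508)³ ≈ 1.30798e-07.
By linearity: E[X] = C(197, 3)·p³ ≈ 1254890 · 1.30798e-07 ≈ 0.164.
Here α = 1, so p = 1/n is exactly at the triangle threshold p ~ 1/n. Asymptotically E[X] → c³/6 = 1³/6 = 1/6 ≈ 0.167, a bounded constant. In this regime the triangle count is asymptotically Poisson(c³/6).

E[X] ≈ 0.164; in regime p = Θ(1/n^{1}) E[X] stays bounded (at the triangle threshold p ~ 1/n).


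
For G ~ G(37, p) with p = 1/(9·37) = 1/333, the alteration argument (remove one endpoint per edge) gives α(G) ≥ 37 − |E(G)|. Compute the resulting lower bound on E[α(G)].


E[|E(G)|] = C(37, 2)·p = 666 · (1/333) = 2.
E[α(G)] ≥ n − E[|E(G)|] = 37 − 2 = 35.
Numerically: ≈ 35.0000.
(This is only a lower bound; the true E[α(G)] may be larger.)

E[α(G)] ≥ 35 ≈ 35.0000.


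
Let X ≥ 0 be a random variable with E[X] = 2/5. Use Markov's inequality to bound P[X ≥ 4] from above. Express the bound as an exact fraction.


μ = E[X] = 2/5, a = 4.
Markov: P[X ≥ 4] ≤ μ/a = (2/5)/4 = 1/10.
Numerically: ≈ 0.100000.
(Since a = 4 > μ = 0.400000, the bound 1/10 is < 1 and informative.)

P[X ≥ 4] ≤ 1/10 ≈ 0.100000.


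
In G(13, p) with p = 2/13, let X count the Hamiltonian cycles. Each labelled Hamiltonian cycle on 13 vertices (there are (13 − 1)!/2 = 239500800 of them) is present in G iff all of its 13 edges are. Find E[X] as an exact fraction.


K_13 has (13 − 1)!/2 = 239500800 labelled Hamiltonian cycles.
For each such Hamiltonian cycle H, let X_H = 1 if all 13 edges of H are present in G. Then P[X_H = 1] = p^{13} = (2/13)^{13} = 8192/302875106592253.
By linearity of expectation: E[X] = Σ_H E[X_H] = 239500800 · p^{13} = 239500800 · 8192/302875106592253 = 1961990553600/302875106592253.
Numerically: E[X] ≈ 0.00648.

E[X] = 239500800 · (2/13)^{13} = 1961990553600/302875106592253 ≈ 0.00648.


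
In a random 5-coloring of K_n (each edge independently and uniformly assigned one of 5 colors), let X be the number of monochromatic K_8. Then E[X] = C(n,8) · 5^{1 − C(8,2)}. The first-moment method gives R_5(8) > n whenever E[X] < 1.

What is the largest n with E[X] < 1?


We need C(n, 8) · 5^{1 − 28} < 1, i.e. C(n, 8) < 5^{28 − 1} = 7450580596923828125.
Check values of n near the boundary:
  n = 858: C(858, 8) = 7049584530256467771; 7049584530256467771 < 7450580596923828125? YES
  n = 859: C(859, 8) = 7115855595170747139; 7115855595170747139 < 7450580596923828125? YES
  n = 860: C(860, 8) = 7182671140665308145; 7182671140665308145 < 7450580596923828125? YES
  n = 861: C(861, 8) = 7250034996615275865; 7250034996615275865 < 7450580596923828125? YES
  n = 862: C(862, 8) = 7317951015318931845; 7317951015318931845 < 7450580596923828125? YES
  n = 863: C(863, 8) = 7386423071602617757; 7386423071602617757 < 7450580596923828125? YES
  n = 864: C(864, 8) = 7455455062926006708; 7455455062926006708 < 7450580596923828125? NO
  n = 865: C(865, 8) = 7525050909487743060; 7525050909487743060 < 7450580596923828125? NO
  n = 866: C(866, 8) = 7595214554331451620; 7595214554331451620 < 7450580596923828125? NO
The largest n with C(n, 8) < 7450580596923828125 is n = 863 (where E[X] = 7386423071602617757/7450580596923828125 ≈ 0.991). Hence R_5(8) > 863, i.e. R_5(8) ≥ 864.

Largest n = 863; hence R_5(8) > 863.


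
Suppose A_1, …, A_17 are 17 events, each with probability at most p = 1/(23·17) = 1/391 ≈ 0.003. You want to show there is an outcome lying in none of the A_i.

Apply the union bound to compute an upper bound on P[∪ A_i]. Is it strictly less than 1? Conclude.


Union bound: P[∪_{i=1}^{17} A_i] ≤ Σ_i P[A_i] ≤ 17·p = 17·(1/391) = 1/23.
Numerically: 1/23 ≈ 0.043.
Is 1/23 < 1? YES.
Since P[∪ A_i] ≤ 1/23 < 1, the complement has P[∩ A_i^c] ≥ 1 − 1/23 = 22/23 > 0, so some outcome avoids every A_i.

17·p = 1/23 ≈ 0.043; existence CERTIFIED by the union bound.


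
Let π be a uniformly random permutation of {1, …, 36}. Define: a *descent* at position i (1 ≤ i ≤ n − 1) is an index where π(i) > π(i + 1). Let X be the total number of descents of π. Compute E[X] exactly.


Write X = Σ X_I over i = 1, …, 35, with X_I the indicator of one descent.
There are 35 indicators.
For each fixed i, the pair (π(i), π(i+1)) is a uniformly random ordered pair of distinct values from {1, …, 36}; by symmetry P[π(i) > π(i+1)] = 1/2.
By linearity: E[X] = 35 · (1/2) = (36 − 1) · (1/2) = 35/2 ≈ 17.50000.

E[X] = 35/2 = 17.50000.


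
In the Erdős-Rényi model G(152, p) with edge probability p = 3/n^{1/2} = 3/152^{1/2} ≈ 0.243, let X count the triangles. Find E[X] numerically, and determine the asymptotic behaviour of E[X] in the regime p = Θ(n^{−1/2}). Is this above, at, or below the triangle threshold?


Number of potential triangles: C(152, 3) = 573800.
Each occurs with probability p³ ≈ (0.243)³ ≈ 1.44078e-02.
By linearity: E[X] = C(152, 3)·p³ ≈ 573800 · 1.44078e-02 ≈ 8267.209.
Since α = 1/2 < 1, p = c/n^{1/2} ≫ 1/n is above the triangle threshold p ~ 1/n. Asymptotically E[X] ~ (c³/6)·n^{3(1−α)} = (3³/6)·n^{1.5} → ∞; triangles are abundant w.h.p.

E[X] ≈ 8267.209; in regime p = Θ(1/n^{1/2}) E[X] diverges (above the triangle threshold p ~ 1/n).


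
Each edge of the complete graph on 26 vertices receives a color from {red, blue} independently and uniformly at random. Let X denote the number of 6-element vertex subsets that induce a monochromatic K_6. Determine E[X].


Let X = Σ_S X_S over the C(26, 6) = 230230 subsets S of size 6, where X_S = 1 if the K_6 on S is monochromatic.
For a fixed S, the K_6 on S has C(6, 2) = 15 edges. P[all 15 edges red] = (1/2)^15, and likewise for blue, so P[monochromatic] = 2·(1/2)^15 = 2^{1 − 15} = 1/16384.
By linearity of expectation: E[X] = C(26, 6) · 2^{1 − 15} = 230230 · 1/16384 = 115115/8192.
Numerically: E[X] ≈ 14.052124.

E[X] = C(26,6)·2^(1−C(6,2)) = 115115/8192 ≈ 14.052124.


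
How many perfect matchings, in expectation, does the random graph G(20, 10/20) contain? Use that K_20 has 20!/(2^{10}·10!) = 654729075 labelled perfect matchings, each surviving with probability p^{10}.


K_20 has 20!/(2^{10}·10!) = 654729075 labelled perfect matchings.
For each such perfect matching H, let X_H = 1 if all 10 edges of H are present in G. Then P[X_H = 1] = p^{10} = (1/2)^{10} = 1/1024.
By linearity: E[X] = Σ_H E[X_H] = 654729075 · p^{10} = 654729075 · 1/1024 = 654729075/1024.
Numerically: E[X] ≈ 639384.

E[X] = 654729075 · (1/2)^{10} = 654729075/1024 ≈ 639384.


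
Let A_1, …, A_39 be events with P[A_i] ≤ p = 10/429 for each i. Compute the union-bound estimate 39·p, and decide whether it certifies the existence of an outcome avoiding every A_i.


Union bound: P[∪_{i=1}^{39} A_i] ≤ Σ_i P[A_i] ≤ 39·p = 39·(10/429) = 10/11.
Numerically: 10/11 ≈ 0.90909.
Is 10/11 < 1? YES.
Since P[∪ A_i] ≤ 10/11 < 1, the complement has P[∩ A_i^c] ≥ 1 − 10/11 = 1/11 > 0, so some outcome avoids every A_i.

39·p = 10/11 ≈ 0.90909; existence CERTIFIED by the union bound.


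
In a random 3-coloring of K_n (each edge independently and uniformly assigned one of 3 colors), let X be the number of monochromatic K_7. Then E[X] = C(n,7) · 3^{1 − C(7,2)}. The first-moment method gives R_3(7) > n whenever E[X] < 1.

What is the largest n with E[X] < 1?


We need C(n, 7) · 3^{1 − 21} < 1, i.e. C(n, 7) < 3^{21 − 1} = 3486784401.
Check values of n near the boundary:
  n = 75: C(75, 7) = 1984829850; 1984829850 < 3486784401? YES
  n = 76: C(76, 7) = 2186189400; 2186189400 < 3486784401? YES
  n = 77: C(77, 7) = 2404808340; 2404808340 < 3486784401? YES
  n = 78: C(78, 7) = 2641902120; 2641902120 < 3486784401? YES
  n = 79: C(79, 7) = 2898753715; 2898753715 < 3486784401? YES
  n = 80: C(80, 7) = 3176716400; 3176716400 < 3486784401? YES
  n = 81: C(81, 7) = 3477216600; 3477216600 < 3486784401? YES
  n = 82: C(82, 7) = 3801756816; 3801756816 < 3486784401? NO
The largest n with C(n, 7) < 3486784401 is n = 81 (where E[X] = 42928600/43046721 ≈ 0.997256). Hence R_3(7) > 81, i.e. R_3(7) ≥ 82.

Largest n = 81; hence R_3(7) > 81.


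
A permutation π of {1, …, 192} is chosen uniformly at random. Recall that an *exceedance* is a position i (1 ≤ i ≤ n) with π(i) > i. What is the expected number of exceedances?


Write X = Σ_{i=1}^{192} X_i, where X_i = 1_{π(i) > i}.
For each fixed i, π(i) is uniform over {1, …, 192} (marginal of a uniform permutation), so P[π(i) > i] = (n − i)/n. Summing: Σ_{i=1}^{192} (n − i)/n = (0 + 1 + … + 191)/192 = 192(192 − 1)/(2·192) = (192 − 1)/2.
Hence E[X] = Σ_{i=1}^{192} (192 − i)/192 = 191/2 ≈ 95.500.

E[X] = 191/2 = 95.500.


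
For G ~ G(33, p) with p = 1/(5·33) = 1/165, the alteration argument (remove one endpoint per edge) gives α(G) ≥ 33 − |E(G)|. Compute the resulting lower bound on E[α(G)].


E[|E(G)|] = C(33, 2)·p = 528 · (1/165) = 16/5.
E[α(G)] ≥ n − E[|E(G)|] = 33 − 16/5 = 149/5.
Numerically: ≈ 29.80000.
(This is only a lower bound; the true E[α(G)] may be larger.)

E[α(G)] ≥ 149/5 ≈ 29.80000.


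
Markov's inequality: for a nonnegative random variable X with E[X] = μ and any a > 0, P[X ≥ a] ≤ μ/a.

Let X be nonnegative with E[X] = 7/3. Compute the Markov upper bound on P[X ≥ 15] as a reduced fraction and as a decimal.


μ = E[X] = 7/3, a = 15.
Markov: P[X ≥ 15] ≤ μ/a = (7/3)/15 = 7/45.
Numerically: ≈ 0.1556.
(Since a = 15 > μ = 2.3333, the bound 7/45 is < 1 and informative.)

P[X ≥ 15] ≤ 7/45 ≈ 0.1556.


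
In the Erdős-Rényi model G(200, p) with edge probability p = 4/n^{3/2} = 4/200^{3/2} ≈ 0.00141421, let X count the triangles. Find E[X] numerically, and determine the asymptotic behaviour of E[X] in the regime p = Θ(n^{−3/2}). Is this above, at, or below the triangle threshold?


Number of potential triangles: C(200, 3) = 1313400.
Each occurs with probability p³ ≈ (0.00141421)³ ≈ 2.82842712e-09.
By linearity: E[X] = C(200, 3)·p³ ≈ 1313400 · 2.82842712e-09 ≈ 0.003715.
Since α = 3/2 > 1, p = c/n^{3/2} = o(1/n) is below the triangle threshold p ~ 1/n. Asymptotically E[X] ~ (c³/6)·n^{3(1−α)} = (4³/6)·n^{-1.5} → 0, so by Markov's inequality G has no triangles w.h.p.

E[X] ≈ 0.003715; in regime p = Θ(1/n^{3/2}) E[X] tends to 0 (below the triangle threshold p ~ 1/n).


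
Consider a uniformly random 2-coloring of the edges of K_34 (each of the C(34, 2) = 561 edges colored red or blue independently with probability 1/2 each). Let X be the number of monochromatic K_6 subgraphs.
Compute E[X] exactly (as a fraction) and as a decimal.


Let X = Σ_S X_S over the C(34, 6) = 1344904 subsets S of size 6, where X_S = 1 if the K_6 on S is monochromatic.
For a fixed S, the K_6 on S has C(6, 2) = 15 edges. P[all 15 edges red] = (1/2)^15, and likewise for blue, so P[monochromatic] = 2·(1/2)^15 = 2^{1 − 15} = 1/16384.
Summing: E[X] = C(34, 6) · 2^{1 − 15} = 1344904 · 1/16384 = 168113/2048.
Numerically: E[X] ≈ 82.086.

E[X] = C(34,6)·2^(1−C(6,2)) = 168113/2048 ≈ 82.086.


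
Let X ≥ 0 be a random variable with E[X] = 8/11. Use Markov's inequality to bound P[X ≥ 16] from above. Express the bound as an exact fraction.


μ = E[X] = 8/11, a = 16.
Markov: P[X ≥ 16] ≤ μ/a = (8/11)/16 = 1/22.
Numerically: ≈ 0.04545.
(Since a = 16 > μ = 0.72727, the bound 1/22 is < 1 and informative.)

P[X ≥ 16] ≤ 1/22 ≈ 0.04545.


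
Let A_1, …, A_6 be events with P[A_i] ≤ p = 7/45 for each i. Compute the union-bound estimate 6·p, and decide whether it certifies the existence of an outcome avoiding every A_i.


Union bound: P[∪_{i=1}^{6} A_i] ≤ Σ_i P[A_i] ≤ 6·p = 6·(7/45) = 14/15.
Numerically: 14/15 ≈ 0.933.
Is 14/15 < 1? YES.
Since P[∪ A_i] ≤ 14/15 < 1, the complement has P[∩ A_i^c] ≥ 1 − 14/15 = 1/15 > 0, so some outcome avoids every A_i.

6·p = 14/15 ≈ 0.933; existence CERTIFIED by the union bound.


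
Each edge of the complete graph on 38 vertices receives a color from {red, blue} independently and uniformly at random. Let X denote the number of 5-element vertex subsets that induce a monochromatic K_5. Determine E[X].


Let X = Σ_S X_S over the C(38, 5) = 501942 subsets S of size 5, where X_S = 1 if the K_5 on S is monochromatic.
For a fixed S, the K_5 on S has C(5, 2) = 10 edges. P[all 10 edges red] = (1/2)^10, and likewise for blue, so P[monochromatic] = 2·(1/2)^10 = 2^{1 − 10} = 1/512.
By linearity of expectation: E[X] = C(38, 5) · 2^{1 − 10} = 501942 · 1/512 = 250971/256.
Numerically: E[X] ≈ 980.355469.

E[X] = C(38,5)·2^(1−C(5,2)) = 250971/256 ≈ 980.355469.


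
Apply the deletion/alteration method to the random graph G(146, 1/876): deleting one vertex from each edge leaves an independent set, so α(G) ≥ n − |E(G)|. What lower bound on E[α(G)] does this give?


E[|E(G)|] = C(146, 2)·p = 10585 · (1/876) = 145/12.
E[α(G)] ≥ n − E[|E(G)|] = 146 − 145/12 = 1607/12.
Numerically: ≈ 133.916667.
(This is only a lower bound; the true E[α(G)] may be larger.)

E[α(G)] ≥ 1607/12 ≈ 133.916667.


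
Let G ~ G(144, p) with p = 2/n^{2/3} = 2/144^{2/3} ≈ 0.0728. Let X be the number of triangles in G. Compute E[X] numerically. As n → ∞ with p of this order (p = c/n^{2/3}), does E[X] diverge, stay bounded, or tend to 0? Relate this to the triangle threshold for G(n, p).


Number of potential triangles: C(144, 3) = 487344.
Each occurs with probability p³ ≈ (0.0728)³ ≈ 3.858025e-04.
By linearity: E[X] = C(144, 3)·p³ ≈ 487344 · 3.858025e-04 ≈ 188.0185.
Since α = 2/3 < 1, p = c/n^{2/3} ≫ 1/n is above the triangle threshold p ~ 1/n. Asymptotically E[X] ~ (c³/6)·n^{3(1−α)} = (2³/6)·n^{1} → ∞; triangles are abundant w.h.p.

E[X] ≈ 188.0185; in regime p = Θ(1/n^{2/3}) E[X] diverges (above the triangle threshold p ~ 1/n).


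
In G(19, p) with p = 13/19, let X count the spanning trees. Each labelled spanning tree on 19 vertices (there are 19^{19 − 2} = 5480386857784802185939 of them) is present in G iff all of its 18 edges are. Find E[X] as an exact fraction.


K_19 has 19^{19 − 2} = 5480386857784802185939 labelled spanning trees.
For each such spanning tree H, let X_H = 1 if all 18 edges of H are present in G. Then P[X_H = 1] = p^{18} = (13/19)^{18} = 112455406951957393129/104127350297911241532841.
Summing the indicators: E[X] = Σ_H E[X_H] = 5480386857784802185939 · p^{18} = 5480386857784802185939 · 112455406951957393129/104127350297911241532841 = 112455406951957393129/19.
Numerically: E[X] ≈ 5.9187e+18.

E[X] = 5480386857784802185939 · (13/19)^{18} = 112455406951957393129/19 ≈ 5.9187e+18.


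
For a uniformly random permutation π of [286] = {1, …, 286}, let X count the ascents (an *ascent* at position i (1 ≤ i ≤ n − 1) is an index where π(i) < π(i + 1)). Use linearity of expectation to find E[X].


Write X = Σ X_I over i = 1, …, 285, with X_I the indicator of one ascent.
There are 285 indicators.
For each fixed i, the pair (π(i), π(i+1)) is a uniformly random ordered pair of distinct values from {1, …, 286}; by symmetry P[π(i) < π(i+1)] = 1/2.
By linearity: E[X] = 285 · (1/2) = (286 − 1) · (1/2) = 285/2 ≈ 142.50000.

E[X] = 285/2 = 142.50000.


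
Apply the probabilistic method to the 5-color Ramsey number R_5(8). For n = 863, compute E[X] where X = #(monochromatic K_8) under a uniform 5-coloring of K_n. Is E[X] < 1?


E[X] = C(863, 8) · 5^{1 − 28} = 7386423071602617757 · 5^{−27} = 7386423071602617757/7450580596923828125.
As a reduced fraction: E[X] = 7386423071602617757/7450580596923828125 ≈ 0.991389.
Is E[X] < 1? YES.
Since E[X] < 1, there exists a 5-coloring of K_{863} with no monochromatic K_8; hence R_5(8) > 863.

E[X] = 7386423071602617757/7450580596923828125 ≈ 0.991389; E[X] < 1, so R_5(8) > 863.


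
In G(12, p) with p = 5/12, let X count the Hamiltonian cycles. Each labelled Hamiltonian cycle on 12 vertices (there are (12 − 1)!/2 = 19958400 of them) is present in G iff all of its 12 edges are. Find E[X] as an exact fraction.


K_12 has (12 − 1)!/2 = 19958400 labelled Hamiltonian cycles.
For each such Hamiltonian cycle H, let X_H = 1 if all 12 edges of H are present in G. Then P[X_H = 1] = p^{12} = (5/12)^{12} = 244140625/8916100448256.
By linearity of expectation: E[X] = Σ_H E[X_H] = 19958400 · p^{12} = 19958400 · 244140625/8916100448256 = 469970703125/859963392.
Numerically: E[X] ≈ 547.

E[X] = 19958400 · (5/12)^{12} = 469970703125/859963392 ≈ 547.


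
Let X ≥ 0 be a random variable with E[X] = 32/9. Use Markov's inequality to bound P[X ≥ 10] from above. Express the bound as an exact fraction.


μ = E[X] = 32/9, a = 10.
Markov: P[X ≥ 10] ≤ μ/a = (32/9)/10 = 16/45.
Numerically: ≈ 0.355556.
(Since a = 10 > μ = 3.555556, the bound 16/45 is < 1 and informative.)

P[X ≥ 10] ≤ 16/45 ≈ 0.355556.


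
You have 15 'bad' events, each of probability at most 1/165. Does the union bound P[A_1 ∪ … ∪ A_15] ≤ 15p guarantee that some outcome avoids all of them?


Union bound: P[∪_{i=1}^{15} A_i] ≤ Σ_i P[A_i] ≤ 15·p = 15·(1/165) = 1/11.
Numerically: 1/11 ≈ 0.09091.
Is 1/11 < 1? YES.
Since P[∪ A_i] ≤ 1/11 < 1, the complement has P[∩ A_i^c] ≥ 1 − 1/11 = 10/11 > 0, so some outcome avoids every A_i.

15·p = 1/11 ≈ 0.09091; existence CERTIFIED by the union bound.


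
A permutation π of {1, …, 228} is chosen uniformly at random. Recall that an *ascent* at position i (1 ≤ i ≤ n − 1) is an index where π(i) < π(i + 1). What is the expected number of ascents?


Write X = Σ X_I over i = 1, …, 227, with X_I the indicator of one ascent.
There are 227 indicators.
For each fixed i, the pair (π(i), π(i+1)) is a uniformly random ordered pair of distinct values from {1, …, 228}; by symmetry P[π(i) < π(i+1)] = 1/2.
By linearity: E[X] = 227 · (1/2) = (228 − 1) · (1/2) = 227/2 ≈ 113.50000.

E[X] = 227/2 = 113.50000.


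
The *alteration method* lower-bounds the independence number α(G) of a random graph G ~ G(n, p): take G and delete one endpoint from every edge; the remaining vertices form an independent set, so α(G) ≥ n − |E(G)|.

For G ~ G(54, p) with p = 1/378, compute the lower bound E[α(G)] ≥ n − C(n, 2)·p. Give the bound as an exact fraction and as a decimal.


E[|E(G)|] = C(54, 2)·p = 1431 · (1/378) = 53/14.
E[α(G)] ≥ n − E[|E(G)|] = 54 − 53/14 = 703/14.
Numerically: ≈ 50.2143.
(This is only a lower bound; the true E[α(G)] may be larger.)

E[α(G)] ≥ 703/14 ≈ 50.2143.


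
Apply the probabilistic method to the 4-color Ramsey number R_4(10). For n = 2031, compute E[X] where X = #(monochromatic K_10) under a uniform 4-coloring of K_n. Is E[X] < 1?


E[X] = C(2031, 10) · 4^{1 − 45} = 321883478221675085423322615 · 4^{−44} = 321883478221675085423322615/309485009821345068724781056.
As a reduced fraction: E[X] = 321883478221675085423322615/309485009821345068724781056 ≈ 1.0401.
Is E[X] < 1? NO.
Since E[X] ≥ 1, the first-moment bound is inconclusive at n = 2031; it does NOT by itself certify R_4(10) > 2031.

E[X] = 321883478221675085423322615/309485009821345068724781056 ≈ 1.0401; E[X] ≥ 1; first-moment method inconclusive here.


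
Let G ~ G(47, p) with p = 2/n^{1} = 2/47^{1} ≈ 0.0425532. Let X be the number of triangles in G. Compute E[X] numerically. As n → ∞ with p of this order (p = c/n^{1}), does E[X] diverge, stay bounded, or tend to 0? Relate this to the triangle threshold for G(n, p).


Number of potential triangles: C(47, 3) = 16215.
Each occurs with probability p³ ≈ (0.0425532)³ ≈ 7.70542173e-05.
By linearity: E[X] = C(47, 3)·p³ ≈ 16215 · 7.70542173e-05 ≈ 1.249434.
Here α = 1, so p = 2/n is exactly at the triangle threshold p ~ 1/n. Asymptotically E[X] → c³/6 = 2³/6 = 4/3 ≈ 1.333333, a bounded constant. In this regime the triangle count is asymptotically Poisson(c³/6).

E[X] ≈ 1.249434; in regime p = Θ(1/n^{1}) E[X] stays bounded (at the triangle threshold p ~ 1/n).


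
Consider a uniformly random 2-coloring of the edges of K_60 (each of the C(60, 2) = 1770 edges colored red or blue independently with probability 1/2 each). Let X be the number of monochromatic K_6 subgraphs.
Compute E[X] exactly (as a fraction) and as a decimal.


Let X = Σ_S X_S over the C(60, 6) = 50063860 subsets S of size 6, where X_S = 1 if the K_6 on S is monochromatic.
For a fixed S, the K_6 on S has C(6, 2) = 15 edges. P[all 15 edges red] = (1/2)^15, and likewise for blue, so P[monochromatic] = 2·(1/2)^15 = 2^{1 − 15} = 1/16384.
By linearity of expectation: E[X] = C(60, 6) · 2^{1 − 15} = 50063860 · 1/16384 = 12515965/4096.
Numerically: E[X] ≈ 3055.6555.

E[X] = C(60,6)·2^(1−C(6,2)) = 12515965/4096 ≈ 3055.6555.


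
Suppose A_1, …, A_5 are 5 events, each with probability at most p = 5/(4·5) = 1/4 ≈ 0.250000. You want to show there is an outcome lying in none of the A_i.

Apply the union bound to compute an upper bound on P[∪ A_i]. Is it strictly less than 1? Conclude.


Union bound: P[∪_{i=1}^{5} A_i] ≤ Σ_i P[A_i] ≤ 5·p = 5·(1/4) = 5/4.
Numerically: 5/4 ≈ 1.250000.
Is 5/4 < 1? NO.
Since the bound 5/4 is ≥ 1, the union bound is uninformative here; it does NOT by itself certify existence.

5·p = 5/4 ≈ 1.250000; existence NOT certified by the union bound.


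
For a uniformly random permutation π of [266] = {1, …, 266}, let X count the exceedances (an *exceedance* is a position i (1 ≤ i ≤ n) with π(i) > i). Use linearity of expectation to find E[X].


Write X = Σ_{i=1}^{266} X_i, where X_i = 1_{π(i) > i}.
For each fixed i, π(i) is uniform over {1, …, 266} (marginal of a uniform permutation), so P[π(i) > i] = (n − i)/n. Summing: Σ_{i=1}^{266} (n − i)/n = (0 + 1 + … + 265)/266 = 266(266 − 1)/(2·266) = (266 − 1)/2.
Hence E[X] = Σ_{i=1}^{266} (266 − i)/266 = 265/2 ≈ 132.500.

E[X] = 265/2 = 132.500.


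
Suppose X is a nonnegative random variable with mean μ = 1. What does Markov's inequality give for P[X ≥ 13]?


μ = E[X] = 1, a = 13.
Markov: P[X ≥ 13] ≤ μ/a = (1)/13 = 1/13.
Numerically: ≈ 0.077.
(Since a = 13 > μ = 1.000, the bound 1/13 is < 1 and informative.)

P[X ≥ 13] ≤ 1/13 ≈ 0.077.


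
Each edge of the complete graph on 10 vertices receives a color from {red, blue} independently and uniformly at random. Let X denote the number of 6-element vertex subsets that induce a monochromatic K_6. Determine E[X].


Let X = Σ_S X_S over the C(10, 6) = 210 subsets S of size 6, where X_S = 1 if the K_6 on S is monochromatic.
For a fixed S, the K_6 on S has C(6, 2) = 15 edges. P[all 15 edges red] = (1/2)^15, and likewise for blue, so P[monochromatic] = 2·(1/2)^15 = 2^{1 − 15} = 1/16384.
Summing: E[X] = C(10, 6) · 2^{1 − 15} = 210 · 1/16384 = 105/8192.
Numerically: E[X] ≈ 0.012817.

E[X] = C(10,6)·2^(1−C(6,2)) = 105/8192 ≈ 0.012817.


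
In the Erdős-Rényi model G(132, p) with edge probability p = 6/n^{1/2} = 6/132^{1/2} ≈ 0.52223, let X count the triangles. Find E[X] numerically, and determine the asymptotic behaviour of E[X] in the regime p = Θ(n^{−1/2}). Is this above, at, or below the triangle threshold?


Number of potential triangles: C(132, 3) = 374660.
Each occurs with probability p³ ≈ (0.52223)³ ≈ 1.4242717e-01.
By linearity: E[X] = C(132, 3)·p³ ≈ 374660 · 1.4242717e-01 ≈ 53361.76466.
Since α = 1/2 < 1, p = c/n^{1/2} ≫ 1/n is above the triangle threshold p ~ 1/n. Asymptotically E[X] ~ (c³/6)·n^{3(1−α)} = (6³/6)·n^{1.5} → ∞; triangles are abundant w.h.p.

E[X] ≈ 53361.76466; in regime p = Θ(1/n^{1/2}) E[X] diverges (above the triangle threshold p ~ 1/n).


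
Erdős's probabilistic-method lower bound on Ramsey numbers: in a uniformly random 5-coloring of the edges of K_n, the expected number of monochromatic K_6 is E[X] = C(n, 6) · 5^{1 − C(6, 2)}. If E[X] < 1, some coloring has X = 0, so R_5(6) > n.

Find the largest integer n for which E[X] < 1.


We need C(n, 6) · 5^{1 − 15} < 1, i.e. C(n, 6) < 5^{15 − 1} = 6103515625.
Check values of n near the boundary:
  n = 126: C(126, 6) = 4925156775; 4925156775 < 6103515625? YES
  n = 127: C(127, 6) = 5169379425; 5169379425 < 6103515625? YES
  n = 128: C(128, 6) = 5423611200; 5423611200 < 6103515625? YES
  n = 129: C(129, 6) = 5688177600; 5688177600 < 6103515625? YES
  n = 130: C(130, 6) = 5963412000; 5963412000 < 6103515625? YES
  n = 131: C(131, 6) = 6249655776; 6249655776 < 6103515625? NO
  n = 132: C(132, 6) = 6547258432; 6547258432 < 6103515625? NO
The largest n with C(n, 6) < 6103515625 is n = 130 (where E[X] = 47707296/48828125 ≈ 0.977045). Hence R_5(6) > 130, i.e. R_5(6) ≥ 131.

Largest n = 130; hence R_5(6) > 130.


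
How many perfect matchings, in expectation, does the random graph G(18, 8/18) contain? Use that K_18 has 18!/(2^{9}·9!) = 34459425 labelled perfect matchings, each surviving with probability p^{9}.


K_18 has 18!/(2^{9}·9!) = 34459425 labelled perfect matchings.
For each such perfect matching H, let X_H = 1 if all 9 edges of H are present in G. Then P[X_H = 1] = p^{9} = (4/9)^{9} = 262144/387420489.
By linearity of expectation: E[X] = Σ_H E[X_H] = 34459425 · p^{9} = 34459425 · 262144/387420489 = 111522611200/4782969.
Numerically: E[X] ≈ 2.332e+04.

E[X] = 34459425 · (4/9)^{9} = 111522611200/4782969 ≈ 2.332e+04.


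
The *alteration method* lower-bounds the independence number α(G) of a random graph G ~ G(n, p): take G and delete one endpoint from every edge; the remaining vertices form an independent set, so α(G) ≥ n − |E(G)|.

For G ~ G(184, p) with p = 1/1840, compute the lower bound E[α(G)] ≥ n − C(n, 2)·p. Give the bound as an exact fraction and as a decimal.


E[|E(G)|] = C(184, 2)·p = 16836 · (1/1840) = 183/20.
E[α(G)] ≥ n − E[|E(G)|] = 184 − 183/20 = 3497/20.
Numerically: ≈ 174.850.
(This is only a lower bound; the true E[α(G)] may be larger.)

E[α(G)] ≥ 3497/20 ≈ 174.850.


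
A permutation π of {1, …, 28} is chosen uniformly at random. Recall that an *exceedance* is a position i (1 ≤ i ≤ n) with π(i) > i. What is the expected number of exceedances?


Write X = Σ_{i=1}^{28} X_i, where X_i = 1_{π(i) > i}.
For each fixed i, π(i) is uniform over {1, …, 28} (marginal of a uniform permutation), so P[π(i) > i] = (n − i)/n. Summing: Σ_{i=1}^{28} (n − i)/n = (0 + 1 + … + 27)/28 = 28(28 − 1)/(2·28) = (28 − 1)/2.
Hence E[X] = Σ_{i=1}^{28} (28 − i)/28 = 27/2 ≈ 13.5000.

E[X] = 27/2 = 13.5000.


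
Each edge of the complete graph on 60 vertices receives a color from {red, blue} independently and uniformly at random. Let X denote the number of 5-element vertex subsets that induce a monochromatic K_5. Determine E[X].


Let X = Σ_S X_S over the C(60, 5) = 5461512 subsets S of size 5, where X_S = 1 if the K_5 on S is monochromatic.
For a fixed S, the K_5 on S has C(5, 2) = 10 edges. P[all 10 edges red] = (1/2)^10, and likewise for blue, so P[monochromatic] = 2·(1/2)^10 = 2^{1 − 10} = 1/512.
Summing: E[X] = C(60, 5) · 2^{1 − 10} = 5461512 · 1/512 = 682689/64.
Numerically: E[X] ≈ 10667.016.

E[X] = C(60,5)·2^(1−C(5,2)) = 682689/64 ≈ 10667.016.


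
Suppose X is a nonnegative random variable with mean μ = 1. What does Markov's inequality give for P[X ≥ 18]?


μ = E[X] = 1, a = 18.
Markov: P[X ≥ 18] ≤ μ/a = (1)/18 = 1/18.
Numerically: ≈ 0.0556.
(Since a = 18 > μ = 1.0000, the bound 1/18 is < 1 and informative.)

P[X ≥ 18] ≤ 1/18 ≈ 0.0556.


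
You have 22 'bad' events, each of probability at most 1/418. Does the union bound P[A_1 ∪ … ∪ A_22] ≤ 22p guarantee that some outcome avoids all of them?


Union bound: P[∪_{i=1}^{22} A_i] ≤ Σ_i P[A_i] ≤ 22·p = 22·(1/418) = 1/19.
Numerically: 1/19 ≈ 0.052632.
Is 1/19 < 1? YES.
Since P[∪ A_i] ≤ 1/19 < 1, the complement has P[∩ A_i^c] ≥ 1 − 1/19 = 18/19 > 0, so some outcome avoids every A_i.

22·p = 1/19 ≈ 0.052632; existence CERTIFIED by the union bound.


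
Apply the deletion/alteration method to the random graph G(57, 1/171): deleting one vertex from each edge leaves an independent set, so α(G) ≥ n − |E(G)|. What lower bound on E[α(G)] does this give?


E[|E(G)|] = C(57, 2)·p = 1596 · (1/171) = 28/3.
E[α(G)] ≥ n − E[|E(G)|] = 57 − 28/3 = 143/3.
Numerically: ≈ 47.6667.
(This is only a lower bound; the true E[α(G)] may be larger.)

E[α(G)] ≥ 143/3 ≈ 47.6667.


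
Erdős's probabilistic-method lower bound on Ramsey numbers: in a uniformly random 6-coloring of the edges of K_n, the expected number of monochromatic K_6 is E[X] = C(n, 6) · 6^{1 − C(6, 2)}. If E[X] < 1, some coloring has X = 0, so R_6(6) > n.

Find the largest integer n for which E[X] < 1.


We need C(n, 6) · 6^{1 − 15} < 1, i.e. C(n, 6) < 6^{15 − 1} = 78364164096.
Check values of n near the boundary:
  n = 192: C(192, 6) = 64300886496; 64300886496 < 78364164096? YES
  n = 193: C(193, 6) = 66364016544; 66364016544 < 78364164096? YES
  n = 194: C(194, 6) = 68482017072; 68482017072 < 78364164096? YES
  n = 195: C(195, 6) = 70656049360; 70656049360 < 78364164096? YES
  n = 196: C(196, 6) = 72887293024; 72887293024 < 78364164096? YES
  n = 197: C(197, 6) = 75176946208; 75176946208 < 78364164096? YES
  n = 198: C(198, 6) = 77526225777; 77526225777 < 78364164096? YES
  n = 199: C(199, 6) = 79936367511; 79936367511 < 78364164096? NO
  n = 200: C(200, 6) = 82408626300; 82408626300 < 78364164096? NO
The largest n with C(n, 6) < 78364164096 is n = 198 (where E[X] = 25842075259/26121388032 ≈ 0.989). Hence R_6(6) > 198, i.e. R_6(6) ≥ 199.

Largest n = 198; hence R_6(6) > 198.


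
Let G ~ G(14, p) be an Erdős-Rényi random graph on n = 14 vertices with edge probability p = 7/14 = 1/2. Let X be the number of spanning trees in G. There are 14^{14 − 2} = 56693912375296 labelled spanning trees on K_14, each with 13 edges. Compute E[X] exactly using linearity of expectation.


K_14 has 14^{14 − 2} = 56693912375296 labelled spanning trees.
For each such spanning tree H, let X_H = 1 if all 13 edges of H are present in G. Then P[X_H = 1] = p^{13} = (1/2)^{13} = 1/8192.
By linearity: E[X] = Σ_H E[X_H] = 56693912375296 · p^{13} = 56693912375296 · 1/8192 = 13841287201/2.
Numerically: E[X] ≈ 6.9206e+09.

E[X] = 56693912375296 · (1/2)^{13} = 13841287201/2 ≈ 6.9206e+09.


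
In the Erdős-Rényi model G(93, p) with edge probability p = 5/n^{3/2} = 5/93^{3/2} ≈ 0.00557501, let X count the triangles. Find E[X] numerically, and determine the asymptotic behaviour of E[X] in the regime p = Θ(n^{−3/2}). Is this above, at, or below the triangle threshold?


Number of potential triangles: C(93, 3) = 129766.
Each occurs with probability p³ ≈ (0.00557501)³ ≈ 1.73275334e-07.
By linearity: E[X] = C(93, 3)·p³ ≈ 129766 · 1.73275334e-07 ≈ 0.022485.
Since α = 3/2 > 1, p = c/n^{3/2} = o(1/n) is below the triangle threshold p ~ 1/n. Asymptotically E[X] ~ (c³/6)·n^{3(1−α)} = (5³/6)·n^{-1.5} → 0, so by Markov's inequality G has no triangles w.h.p.

E[X] ≈ 0.022485; in regime p = Θ(1/n^{3/2}) E[X] tends to 0 (below the triangle threshold p ~ 1/n).


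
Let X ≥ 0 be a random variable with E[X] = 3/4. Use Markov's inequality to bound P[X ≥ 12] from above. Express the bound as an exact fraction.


μ = E[X] = 3/4, a = 12.
Markov: P[X ≥ 12] ≤ μ/a = (3/4)/12 = 1/16.
Numerically: ≈ 0.062.
(Since a = 12 > μ = 0.750, the bound 1/16 is < 1 and informative.)

P[X ≥ 12] ≤ 1/16 ≈ 0.062.


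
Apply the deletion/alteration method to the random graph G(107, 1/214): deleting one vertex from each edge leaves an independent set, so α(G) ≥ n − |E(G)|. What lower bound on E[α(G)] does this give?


E[|E(G)|] = C(107, 2)·p = 5671 · (1/214) = 53/2.
E[α(G)] ≥ n − E[|E(G)|] = 107 − 53/2 = 161/2.
Numerically: ≈ 80.5000.
(This is only a lower bound; the true E[α(G)] may be larger.)

E[α(G)] ≥ 161/2 ≈ 80.5000.


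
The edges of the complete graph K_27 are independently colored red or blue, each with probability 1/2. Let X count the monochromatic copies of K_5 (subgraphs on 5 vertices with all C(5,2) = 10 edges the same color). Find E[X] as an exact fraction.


Let X = Σ_S X_S over the C(27, 5) = 80730 subsets S of size 5, where X_S = 1 if the K_5 on S is monochromatic.
For a fixed S, the K_5 on S has C(5, 2) = 10 edges. P[all 10 edges red] = (1/2)^10, and likewise for blue, so P[monochromatic] = 2·(1/2)^10 = 2^{1 − 10} = 1/512.
By linearity of expectation: E[X] = C(27, 5) · 2^{1 − 10} = 80730 · 1/512 = 40365/256.
Numerically: E[X] ≈ 157.676.

E[X] = C(27,5)·2^(1−C(5,2)) = 40365/256 ≈ 157.676.


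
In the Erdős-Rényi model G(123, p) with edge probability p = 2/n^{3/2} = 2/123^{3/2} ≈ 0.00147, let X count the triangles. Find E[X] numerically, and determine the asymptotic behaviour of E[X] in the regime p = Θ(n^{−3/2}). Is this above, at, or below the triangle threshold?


Number of potential triangles: C(123, 3) = 302621.
Each occurs with probability p³ ≈ (0.00147)³ ≈ 3.15150e-09.
By linearity: E[X] = C(123, 3)·p³ ≈ 302621 · 3.15150e-09 ≈ 0.001.
Since α = 3/2 > 1, p = c/n^{3/2} = o(1/n) is below the triangle threshold p ~ 1/n. Asymptotically E[X] ~ (c³/6)·n^{3(1−α)} = (2³/6)·n^{-1.5} → 0, so by Markov's inequality G has no triangles w.h.p.

E[X] ≈ 0.001; in regime p = Θ(1/n^{3/2}) E[X] tends to 0 (below the triangle threshold p ~ 1/n).


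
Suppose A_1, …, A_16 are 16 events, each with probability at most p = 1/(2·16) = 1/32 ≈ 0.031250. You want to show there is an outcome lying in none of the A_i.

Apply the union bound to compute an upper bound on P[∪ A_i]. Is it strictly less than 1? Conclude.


Union bound: P[∪_{i=1}^{16} A_i] ≤ Σ_i P[A_i] ≤ 16·p = 16·(1/32) = 1/2.
Numerically: 1/2 ≈ 0.500000.
Is 1/2 < 1? YES.
Since P[∪ A_i] ≤ 1/2 < 1, the complement has P[∩ A_i^c] ≥ 1 − 1/2 = 1/2 > 0, so some outcome avoids every A_i.

16·p = 1/2 ≈ 0.500000; existence CERTIFIED by the union bound.


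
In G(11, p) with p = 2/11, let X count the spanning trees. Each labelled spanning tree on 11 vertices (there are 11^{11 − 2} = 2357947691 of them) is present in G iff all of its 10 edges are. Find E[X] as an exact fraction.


K_11 has 11^{11 − 2} = 2357947691 labelled spanning trees.
For each such spanning tree H, let X_H = 1 if all 10 edges of H are present in G. Then P[X_H = 1] = p^{10} = (2/11)^{10} = 1024/25937424601.
By linearity of expectation: E[X] = Σ_H E[X_H] = 2357947691 · p^{10} = 2357947691 · 1024/25937424601 = 1024/11.
Numerically: E[X] ≈ 93.1.

E[X] = 2357947691 · (2/11)^{10} = 1024/11 ≈ 93.1.


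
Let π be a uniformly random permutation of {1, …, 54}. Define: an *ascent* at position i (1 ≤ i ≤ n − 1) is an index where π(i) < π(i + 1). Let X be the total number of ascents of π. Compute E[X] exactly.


Write X = Σ X_I over i = 1, …, 53, with X_I the indicator of one ascent.
There are 53 indicators.
For each fixed i, the pair (π(i), π(i+1)) is a uniformly random ordered pair of distinct values from {1, …, 54}; by symmetry P[π(i) < π(i+1)] = 1/2.
By linearity: E[X] = 53 · (1/2) = (54 − 1) · (1/2) = 53/2 ≈ 26.500.

E[X] = 53/2 = 26.500.


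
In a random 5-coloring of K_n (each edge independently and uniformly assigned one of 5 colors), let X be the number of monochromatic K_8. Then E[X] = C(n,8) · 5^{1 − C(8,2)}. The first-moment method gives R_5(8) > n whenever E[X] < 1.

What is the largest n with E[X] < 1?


We need C(n, 8) · 5^{1 − 28} < 1, i.e. C(n, 8) < 5^{28 − 1} = 7450580596923828125.
Check values of n near the boundary:
  n = 857: C(857, 8) = 6983854138365964575; 6983854138365964575 < 7450580596923828125? YES
  n = 858: C(858, 8) = 7049584530256467771; 7049584530256467771 < 7450580596923828125? YES
  n = 859: C(859, 8) = 7115855595170747139; 7115855595170747139 < 7450580596923828125? YES
  n = 860: C(860, 8) = 7182671140665308145; 7182671140665308145 < 7450580596923828125? YES
  n = 861: C(861, 8) = 7250034996615275865; 7250034996615275865 < 7450580596923828125? YES
  n = 862: C(862, 8) = 7317951015318931845; 7317951015318931845 < 7450580596923828125? YES
  n = 863: C(863, 8) = 7386423071602617757; 7386423071602617757 < 7450580596923828125? YES
  n = 864: C(864, 8) = 7455455062926006708; 7455455062926006708 < 7450580596923828125? NO
  n = 865: C(865, 8) = 7525050909487743060; 7525050909487743060 < 7450580596923828125? NO
The largest n with C(n, 8) < 7450580596923828125 is n = 863 (where E[X] = 7386423071602617757/7450580596923828125 ≈ 0.991). Hence R_5(8) > 863, i.e. R_5(8) ≥ 864.

Largest n = 863; hence R_5(8) > 863.


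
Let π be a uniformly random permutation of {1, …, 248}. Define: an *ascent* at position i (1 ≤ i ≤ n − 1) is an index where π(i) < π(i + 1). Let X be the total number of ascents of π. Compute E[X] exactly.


Write X = Σ X_I over i = 1, …, 247, with X_I the indicator of one ascent.
There are 247 indicators.
For each fixed i, the pair (π(i), π(i+1)) is a uniformly random ordered pair of distinct values from {1, …, 248}; by symmetry P[π(i) < π(i+1)] = 1/2.
By linearity: E[X] = 247 · (1/2) = (248 − 1) · (1/2) = 247/2 ≈ 123.500000.

E[X] = 247/2 = 123.500000.


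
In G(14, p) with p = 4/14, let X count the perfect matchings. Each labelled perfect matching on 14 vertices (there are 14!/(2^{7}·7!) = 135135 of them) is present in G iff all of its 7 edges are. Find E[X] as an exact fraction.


K_14 has 14!/(2^{7}·7!) = 135135 labelled perfect matchings.
For each such perfect matching H, let X_H = 1 if all 7 edges of H are present in G. Then P[X_H = 1] = p^{7} = (2/7)^{7} = 128/823543.
By linearity: E[X] = Σ_H E[X_H] = 135135 · p^{7} = 135135 · 128/823543 = 2471040/117649.
Numerically: E[X] ≈ 21.

E[X] = 135135 · (2/7)^{7} = 2471040/117649 ≈ 21.


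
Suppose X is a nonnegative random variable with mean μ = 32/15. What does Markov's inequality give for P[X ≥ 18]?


μ = E[X] = 32/15, a = 18.
Markov: P[X ≥ 18] ≤ μ/a = (32/15)/18 = 16/135.
Numerically: ≈ 0.11852.
(Since a = 18 > μ = 2.13333, the bound 16/135 is < 1 and informative.)

P[X ≥ 18] ≤ 16/135 ≈ 0.11852.
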